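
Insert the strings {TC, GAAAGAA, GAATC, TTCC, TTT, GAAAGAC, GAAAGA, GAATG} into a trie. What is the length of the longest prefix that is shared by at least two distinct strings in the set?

Equivalently: take the maximum, over all pairs, of their longest common prefix length.
e.g. "GAAAGA" and "GAAAGAA" share the prefix "GAAAGA" of length 6; no pair shares a longer one.
Longest shared-prefix length: 6

6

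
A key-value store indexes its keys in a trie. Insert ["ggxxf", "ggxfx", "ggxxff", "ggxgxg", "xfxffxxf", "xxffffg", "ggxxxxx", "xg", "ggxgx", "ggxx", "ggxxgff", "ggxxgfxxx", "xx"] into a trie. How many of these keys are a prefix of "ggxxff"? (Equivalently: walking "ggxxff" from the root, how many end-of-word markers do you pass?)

Traverse "ggxxff" character by character; count nodes along the way that are marked as word ends.
Prefixes of the query that are stored words: "ggxx", "ggxxf", "ggxxff"
Count: 3

3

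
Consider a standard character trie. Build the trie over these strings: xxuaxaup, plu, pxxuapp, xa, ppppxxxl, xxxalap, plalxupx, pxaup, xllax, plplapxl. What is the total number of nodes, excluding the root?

49

Count nodes per top-level branch (shared prefixes stored once):
  'p'-branch (plalxupx, plplapxl, plu, ppppxxxl, pxaup, pxxuapp): 31 nodes
  'x'-branch (xa, xllax, xxuaxaup, xxxalap): 18 nodes
Sum: 49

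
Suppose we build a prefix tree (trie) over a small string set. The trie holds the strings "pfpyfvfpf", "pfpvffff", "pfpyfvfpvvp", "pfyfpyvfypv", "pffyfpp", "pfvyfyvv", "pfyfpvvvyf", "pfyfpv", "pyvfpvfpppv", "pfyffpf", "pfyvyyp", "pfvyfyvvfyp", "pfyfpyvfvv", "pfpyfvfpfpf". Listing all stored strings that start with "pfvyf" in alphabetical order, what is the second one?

Filter for "pfvyf…" and sort: "pfvyfyvv", "pfvyfyvvfyp"
The 2nd is pfvyfyvvfyp.

pfvyfyvvfyp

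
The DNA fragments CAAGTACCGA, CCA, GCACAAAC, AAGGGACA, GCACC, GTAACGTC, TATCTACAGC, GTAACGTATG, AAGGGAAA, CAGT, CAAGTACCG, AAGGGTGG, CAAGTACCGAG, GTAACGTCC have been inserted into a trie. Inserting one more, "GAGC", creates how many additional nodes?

Walking "GAGC" from the root, the first 1 characters ("G") follow existing edges; "A" is the first miss.
Each of the 3 remaining characters creates one node.

3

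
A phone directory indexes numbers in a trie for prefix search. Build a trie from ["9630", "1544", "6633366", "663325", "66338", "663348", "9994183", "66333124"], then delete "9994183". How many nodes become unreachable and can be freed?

6

Walk "9994183" from the leaf back toward the root, removing each node that no remaining word uses.
The suffix "994183" (6 nodes) is used only by "9994183"; the node for "9" still has the child "6", so pruning stops there.
Nodes removed: 6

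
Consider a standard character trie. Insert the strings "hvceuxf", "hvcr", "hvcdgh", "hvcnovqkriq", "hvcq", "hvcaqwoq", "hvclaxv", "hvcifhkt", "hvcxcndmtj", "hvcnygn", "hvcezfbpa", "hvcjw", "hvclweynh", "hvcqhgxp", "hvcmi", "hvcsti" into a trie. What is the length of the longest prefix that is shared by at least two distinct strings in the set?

4

Look for the deepest trie node that still has at least two words in its subtree.
e.g. "hvceuxf" and "hvcezfbpa" share the prefix "hvce" of length 4; no pair shares a longer one.
Longest shared-prefix length: 4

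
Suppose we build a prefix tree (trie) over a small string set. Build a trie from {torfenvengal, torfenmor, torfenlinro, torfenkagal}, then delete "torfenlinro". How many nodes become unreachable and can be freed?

After clearing the end-marker at "torfenlinro", prune upward until reaching a node still needed by another word.
The suffix "linro" (5 nodes) is used only by "torfenlinro"; the node for "torfen" still has the child "v", so pruning stops there.
Nodes removed: 5

5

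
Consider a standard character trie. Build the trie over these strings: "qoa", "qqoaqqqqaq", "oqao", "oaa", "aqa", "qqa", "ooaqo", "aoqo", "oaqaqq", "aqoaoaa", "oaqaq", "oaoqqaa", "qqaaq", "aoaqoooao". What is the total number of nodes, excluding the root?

52

For each word, the new-node count is its length minus the longest prefix already in the trie:
  "qoa" → 3 new (q, o, a)
  "qqoaqqqqaq" → prefix "q" already present; 9 new (q, o, a, q, q, q, q, a, q)
  "oqao" → 4 new (o, q, a, o)
  "oaa" → prefix "o" already present; 2 new (a, a)
  "aqa" → 3 new (a, q, a)
  "qqa" → prefix "qq" already present; 1 new (a)
  "ooaqo" → prefix "o" already present; 4 new (o, a, q, o)
  "aoqo" → prefix "a" already present; 3 new (o, q, o)
  "oaqaqq" → prefix "oa" already present; 4 new (q, a, q, q)
  "aqoaoaa" → prefix "aq" already present; 5 new (o, a, o, a, a)
  "oaqaq" → prefix "oaqaq" already present; 0 new (none)
  "oaoqqaa" → prefix "oa" already present; 5 new (o, q, q, a, a)
  "qqaaq" → prefix "qqa" already present; 2 new (a, q)
  "aoaqoooao" → prefix "ao" already present; 7 new (a, q, o, o, o, a, o)
Total nodes = 3 + 9 + 4 + 2 + 3 + 1 + 4 + 3 + 4 + 5 + 0 + 5 + 2 + 7 = 52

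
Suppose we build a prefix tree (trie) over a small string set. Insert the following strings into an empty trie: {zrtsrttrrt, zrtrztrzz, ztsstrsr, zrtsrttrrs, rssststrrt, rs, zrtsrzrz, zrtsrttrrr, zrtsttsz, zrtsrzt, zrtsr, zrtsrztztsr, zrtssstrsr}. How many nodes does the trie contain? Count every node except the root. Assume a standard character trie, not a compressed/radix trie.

Count nodes per top-level branch (shared prefixes stored once):
  'r'-branch (rs, rssststrrt): 10 nodes
  'z'-branch (zrtrztrzz, zrtsr, zrtsrttrrr, zrtsrttrrs, zrtsrttrrt, zrtsrzrz, zrtsrzt, zrtsrztztsr, zrtssstrsr, zrtsttsz, ztsstrsr): 43 nodes
Sum: 53

53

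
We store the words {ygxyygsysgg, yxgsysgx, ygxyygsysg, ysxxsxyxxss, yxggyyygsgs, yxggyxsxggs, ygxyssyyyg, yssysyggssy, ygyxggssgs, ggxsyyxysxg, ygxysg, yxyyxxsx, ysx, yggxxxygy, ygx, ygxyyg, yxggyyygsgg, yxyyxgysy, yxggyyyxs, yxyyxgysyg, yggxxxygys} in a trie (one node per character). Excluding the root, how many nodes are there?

For each word, the new-node count is its length minus the longest prefix already in the trie:
  "ygxyygsysgg" → 11 new (y, g, x, y, y, g, s, y, s, g, g)
  "yxgsysgx" → prefix "y" already present; 7 new (x, g, s, y, s, g, x)
  "ygxyygsysg" → prefix "ygxyygsysg" already present; 0 new (none)
  "ysxxsxyxxss" → prefix "y" already present; 10 new (s, x, x, s, x, y, x, x, s, s)
  "yxggyyygsgs" → prefix "yxg" already present; 8 new (g, y, y, y, g, s, g, s)
  "yxggyxsxggs" → prefix "yxggy" already present; 6 new (x, s, x, g, g, s)
  "ygxyssyyyg" → prefix "ygxy" already present; 6 new (s, s, y, y, y, g)
  "yssysyggssy" → prefix "ys" already present; 9 new (s, y, s, y, g, g, s, s, y)
  "ygyxggssgs" → prefix "yg" already present; 8 new (y, x, g, g, s, s, g, s)
  "ggxsyyxysxg" → 11 new (g, g, x, s, y, y, x, y, s, x, g)
  "ygxysg" → prefix "ygxys" already present; 1 new (g)
  "yxyyxxsx" → prefix "yx" already present; 6 new (y, y, x, x, s, x)
  "ysx" → prefix "ysx" already present; 0 new (none)
  "yggxxxygy" → prefix "yg" already present; 7 new (g, x, x, x, y, g, y)
  "ygx" → prefix "ygx" already present; 0 new (none)
  "ygxyyg" → prefix "ygxyyg" already present; 0 new (none)
  "yxggyyygsgg" → prefix "yxggyyygsg" already present; 1 new (g)
  "yxyyxgysy" → prefix "yxyyx" already present; 4 new (g, y, s, y)
  "yxggyyyxs" → prefix "yxggyyy" already present; 2 new (x, s)
  "yxyyxgysyg" → prefix "yxyyxgysy" already present; 1 new (g)
  "yggxxxygys" → prefix "yggxxxygy" already present; 1 new (s)
Total nodes = 11 + 7 + 0 + 10 + 8 + 6 + 6 + 9 + 8 + 11 + 1 + 6 + 0 + 7 + 0 + 0 + 1 + 4 + 2 + 1 + 1 = 99

99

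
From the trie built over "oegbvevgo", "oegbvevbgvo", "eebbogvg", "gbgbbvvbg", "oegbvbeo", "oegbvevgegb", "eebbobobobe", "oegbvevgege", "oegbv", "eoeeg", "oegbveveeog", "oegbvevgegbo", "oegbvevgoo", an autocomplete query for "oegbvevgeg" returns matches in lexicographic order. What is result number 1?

oegbvevgegb

Words with prefix "oegbvevgeg", in lexicographic order: "oegbvevgegb", "oegbvevgegbo", "oegbvevgege"
Position 1: oegbvevgegb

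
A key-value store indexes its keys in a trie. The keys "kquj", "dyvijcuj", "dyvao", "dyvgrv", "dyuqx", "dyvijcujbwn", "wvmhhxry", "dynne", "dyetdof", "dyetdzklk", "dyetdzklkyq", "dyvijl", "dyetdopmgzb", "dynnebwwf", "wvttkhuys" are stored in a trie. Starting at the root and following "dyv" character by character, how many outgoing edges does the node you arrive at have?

Follow the path "dyv" to its node, then look at its outgoing edges.
Characters that immediately follow "dyv" among the stored strings: {a, g, i}.
That node has 3 child edges.

3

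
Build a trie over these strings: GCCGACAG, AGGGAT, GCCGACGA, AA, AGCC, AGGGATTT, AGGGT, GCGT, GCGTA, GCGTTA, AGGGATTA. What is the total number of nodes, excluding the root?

Trie structure (* marks end of a word):
(root)
├─ A
│  ├─ A *
│  └─ G
│     ├─ C
│     │  └─ C *
│     └─ G
│        └─ G
│           ├─ A
│           │  └─ T *
│           │     └─ T
│           │        ├─ A *
│           │        └─ T *
│           └─ T *
└─ G
   └─ C
      ├─ C
      │  └─ G
      │     └─ A
      │        └─ C
      │           ├─ A
      │           │  └─ G *
      │           └─ G
      │              └─ A *
      └─ G
         └─ T *
            ├─ A *
            └─ T
               └─ A *
Counting every labelled node above: 28.

28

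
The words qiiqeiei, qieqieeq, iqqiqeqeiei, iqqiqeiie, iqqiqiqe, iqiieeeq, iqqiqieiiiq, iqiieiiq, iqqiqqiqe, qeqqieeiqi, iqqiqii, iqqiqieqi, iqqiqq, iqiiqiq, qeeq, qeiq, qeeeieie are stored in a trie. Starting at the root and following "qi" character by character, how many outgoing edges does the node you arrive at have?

The children of the "qi" node are the distinct next characters among strings starting with "qi".
Characters that immediately follow "qi" among the stored strings: {e, i}.
That node has 2 child edges.

2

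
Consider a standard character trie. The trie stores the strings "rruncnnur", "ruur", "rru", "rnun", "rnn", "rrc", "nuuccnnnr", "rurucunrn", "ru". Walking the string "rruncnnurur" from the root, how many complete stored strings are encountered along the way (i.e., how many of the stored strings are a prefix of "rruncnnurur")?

2

Check each prefix of "rruncnnurur" against the stored set — each match is an end-marker on the path.
Prefixes of the query that are stored words: "rru", "rruncnnur"
Count: 2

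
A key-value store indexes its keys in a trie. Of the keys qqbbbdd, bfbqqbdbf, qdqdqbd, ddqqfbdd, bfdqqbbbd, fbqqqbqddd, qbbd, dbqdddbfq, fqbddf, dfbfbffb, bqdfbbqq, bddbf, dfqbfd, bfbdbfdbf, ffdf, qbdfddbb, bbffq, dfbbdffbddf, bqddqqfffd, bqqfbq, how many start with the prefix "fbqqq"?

Filter for entries beginning with "fbqqq":
Matches: "fbqqqbqddd"
Count: 1

1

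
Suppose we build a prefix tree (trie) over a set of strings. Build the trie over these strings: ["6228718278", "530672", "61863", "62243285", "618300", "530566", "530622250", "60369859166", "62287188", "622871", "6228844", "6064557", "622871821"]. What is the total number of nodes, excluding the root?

56

Insert word by word; a character creates a node only if that edge doesn't already exist:
  "6228718278" → 10 new (6, 2, 2, 8, 7, 1, 8, 2, 7, 8)
  "530672" → 6 new (5, 3, 0, 6, 7, 2)
  "61863" → prefix "6" already present; 4 new (1, 8, 6, 3)
  "62243285" → prefix "622" already present; 5 new (4, 3, 2, 8, 5)
  "618300" → prefix "618" already present; 3 new (3, 0, 0)
  "530566" → prefix "530" already present; 3 new (5, 6, 6)
  "530622250" → prefix "5306" already present; 5 new (2, 2, 2, 5, 0)
  "60369859166" → prefix "6" already present; 10 new (0, 3, 6, 9, 8, 5, 9, 1, 6, 6)
  "62287188" → prefix "6228718" already present; 1 new (8)
  "622871" → prefix "622871" already present; 0 new (none)
  "6228844" → prefix "6228" already present; 3 new (8, 4, 4)
  "6064557" → prefix "60" already present; 5 new (6, 4, 5, 5, 7)
  "622871821" → prefix "62287182" already present; 1 new (1)
Total nodes = 10 + 6 + 4 + 5 + 3 + 3 + 5 + 10 + 1 + 0 + 3 + 5 + 1 = 56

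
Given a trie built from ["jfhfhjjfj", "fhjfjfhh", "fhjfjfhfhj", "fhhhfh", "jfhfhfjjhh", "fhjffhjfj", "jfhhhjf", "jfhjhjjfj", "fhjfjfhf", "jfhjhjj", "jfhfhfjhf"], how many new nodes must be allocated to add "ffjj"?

3

"f" is already a path in the trie; the remaining "fjj" must be added.
So 4 − 1 = 3 new nodes.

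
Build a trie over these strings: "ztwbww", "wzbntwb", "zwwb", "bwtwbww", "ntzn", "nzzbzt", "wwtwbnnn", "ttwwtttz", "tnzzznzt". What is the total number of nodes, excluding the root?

Insert word by word; a character creates a node only if that edge doesn't already exist:
  "ztwbww" → 6 new (z, t, w, b, w, w)
  "wzbntwb" → 7 new (w, z, b, n, t, w, b)
  "zwwb" → prefix "z" already present; 3 new (w, w, b)
  "bwtwbww" → 7 new (b, w, t, w, b, w, w)
  "ntzn" → 4 new (n, t, z, n)
  "nzzbzt" → prefix "n" already present; 5 new (z, z, b, z, t)
  "wwtwbnnn" → prefix "w" already present; 7 new (w, t, w, b, n, n, n)
  "ttwwtttz" → 8 new (t, t, w, w, t, t, t, z)
  "tnzzznzt" → prefix "t" already present; 7 new (n, z, z, z, n, z, t)
Total nodes = 6 + 7 + 3 + 7 + 4 + 5 + 7 + 8 + 7 = 54

54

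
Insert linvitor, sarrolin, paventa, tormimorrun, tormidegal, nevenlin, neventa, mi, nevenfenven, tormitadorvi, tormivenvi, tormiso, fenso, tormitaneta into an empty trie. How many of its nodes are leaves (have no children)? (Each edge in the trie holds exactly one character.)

Leaves are exactly the stored words that no other stored word extends.
Those words: "fenso", "linvitor", "mi", "nevenfenven", "nevenlin", "neventa", "paventa", "sarrolin", "tormidegal", "tormimorrun", "tormiso", "tormitadorvi", "tormitaneta", "tormivenvi"
Leaf count: 14

14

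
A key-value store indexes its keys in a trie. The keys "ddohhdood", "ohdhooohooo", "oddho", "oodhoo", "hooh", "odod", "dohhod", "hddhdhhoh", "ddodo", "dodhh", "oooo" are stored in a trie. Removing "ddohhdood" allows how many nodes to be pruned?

6

Walk "ddohhdood" from the leaf back toward the root, removing each node that no remaining word uses.
The suffix "hhdood" (6 nodes) is used only by "ddohhdood"; the node for "ddo" still has the child "d", so pruning stops there.
Nodes removed: 6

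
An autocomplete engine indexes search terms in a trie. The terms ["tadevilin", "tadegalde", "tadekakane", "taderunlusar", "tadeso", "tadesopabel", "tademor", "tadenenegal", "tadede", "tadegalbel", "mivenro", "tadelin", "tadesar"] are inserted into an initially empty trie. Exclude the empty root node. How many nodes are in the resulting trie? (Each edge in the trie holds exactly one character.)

Count nodes per top-level branch (shared prefixes stored once):
  'm'-branch (mivenro): 7 nodes
  't'-branch (tadede, tadegalbel, tadegalde, tadekakane, tadelin, tademor, tadenenegal, taderunlusar, tadesar, tadeso, tadesopabel, tadevilin): 55 nodes
Sum: 62

62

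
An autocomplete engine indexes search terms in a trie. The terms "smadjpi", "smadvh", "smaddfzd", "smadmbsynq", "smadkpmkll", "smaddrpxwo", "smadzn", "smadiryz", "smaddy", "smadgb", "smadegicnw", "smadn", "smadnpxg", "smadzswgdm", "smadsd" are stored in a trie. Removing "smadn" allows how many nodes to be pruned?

After clearing the end-marker at "smadn", prune upward until reaching a node still needed by another word.
Every node on "smadn" is still needed (e.g. by "smadnpxg"), so nothing is freed.
Nodes removed: 0

0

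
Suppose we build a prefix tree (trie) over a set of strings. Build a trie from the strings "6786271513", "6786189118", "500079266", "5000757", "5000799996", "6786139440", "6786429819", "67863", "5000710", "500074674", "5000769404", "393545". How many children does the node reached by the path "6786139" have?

1

Follow the path "6786139" to its node, then look at its outgoing edges.
Characters that immediately follow "6786139" among the stored strings: {4}.
That node has 1 child edge.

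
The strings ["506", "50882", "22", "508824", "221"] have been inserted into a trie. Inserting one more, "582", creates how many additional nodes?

"5" is already a path in the trie; the remaining "82" must be added.
Each of the 2 remaining characters creates one node.

2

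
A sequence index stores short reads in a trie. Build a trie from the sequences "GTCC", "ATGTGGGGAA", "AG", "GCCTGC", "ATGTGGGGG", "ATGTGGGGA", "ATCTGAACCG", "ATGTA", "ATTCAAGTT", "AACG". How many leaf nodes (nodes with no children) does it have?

9

A leaf is a node with no children — equivalently, the end of a word that is not a proper prefix of any other stored word.
Those words: "AACG", "AG", "ATCTGAACCG", "ATGTA", "ATGTGGGGAA", "ATGTGGGGG", "ATTCAAGTT", "GCCTGC", "GTCC"
Leaf count: 9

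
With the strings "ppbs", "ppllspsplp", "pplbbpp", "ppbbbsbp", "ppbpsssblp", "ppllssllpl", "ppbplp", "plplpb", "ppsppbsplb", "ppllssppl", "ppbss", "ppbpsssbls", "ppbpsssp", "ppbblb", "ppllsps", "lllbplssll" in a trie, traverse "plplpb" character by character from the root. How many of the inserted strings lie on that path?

Check each prefix of "plplpb" against the stored set — each match is an end-marker on the path.
Prefixes of the query that are stored words: "plplpb"
Count: 1

1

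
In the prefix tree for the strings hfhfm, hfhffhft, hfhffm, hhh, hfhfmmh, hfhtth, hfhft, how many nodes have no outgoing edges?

Leaves are exactly the stored words that no other stored word extends.
Those words: "hfhffhft", "hfhffm", "hfhfmmh", "hfhft", "hfhtth", "hhh"
Leaf count: 6

6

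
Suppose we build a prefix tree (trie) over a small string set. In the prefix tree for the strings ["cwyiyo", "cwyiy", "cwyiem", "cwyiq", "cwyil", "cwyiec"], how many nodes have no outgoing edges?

A leaf is a node with no children — equivalently, the end of a word that is not a proper prefix of any other stored word.
Those words: "cwyiec", "cwyiem", "cwyil", "cwyiq", "cwyiyo"
Leaf count: 5

5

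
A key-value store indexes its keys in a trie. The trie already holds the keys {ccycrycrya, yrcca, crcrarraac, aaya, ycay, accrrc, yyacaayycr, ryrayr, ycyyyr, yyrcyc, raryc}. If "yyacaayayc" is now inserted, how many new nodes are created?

Walking "yyacaayayc" from the root, the first 7 characters ("yyacaay") follow existing edges; "a" is the first miss.
New nodes needed: |"yyacaayayc"| − 7 = 10 − 7 = 3.

3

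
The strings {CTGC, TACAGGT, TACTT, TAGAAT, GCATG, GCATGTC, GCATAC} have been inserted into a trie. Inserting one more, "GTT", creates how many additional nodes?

"G" is already a path in the trie; the remaining "TT" must be added.
New nodes needed: |"GTT"| − 1 = 3 − 1 = 2.

2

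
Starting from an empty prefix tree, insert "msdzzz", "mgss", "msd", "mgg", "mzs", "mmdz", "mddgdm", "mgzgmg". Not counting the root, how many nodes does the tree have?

For each word, the new-node count is its length minus the longest prefix already in the trie:
  "msdzzz" → 6 new (m, s, d, z, z, z)
  "mgss" → prefix "m" already present; 3 new (g, s, s)
  "msd" → prefix "msd" already present; 0 new (none)
  "mgg" → prefix "mg" already present; 1 new (g)
  "mzs" → prefix "m" already present; 2 new (z, s)
  "mmdz" → prefix "m" already present; 3 new (m, d, z)
  "mddgdm" → prefix "m" already present; 5 new (d, d, g, d, m)
  "mgzgmg" → prefix "mg" already present; 4 new (z, g, m, g)
Total nodes = 6 + 3 + 0 + 1 + 2 + 3 + 5 + 4 = 24

24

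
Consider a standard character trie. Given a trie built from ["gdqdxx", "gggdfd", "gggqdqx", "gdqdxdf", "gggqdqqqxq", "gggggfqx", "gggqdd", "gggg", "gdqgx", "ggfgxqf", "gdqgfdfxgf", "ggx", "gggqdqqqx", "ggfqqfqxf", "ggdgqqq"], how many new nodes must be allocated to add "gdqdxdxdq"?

"gdqdxd" is already a path in the trie; the remaining "xdq" must be added.
New nodes needed: |"gdqdxdxdq"| − 6 = 9 − 6 = 3.

3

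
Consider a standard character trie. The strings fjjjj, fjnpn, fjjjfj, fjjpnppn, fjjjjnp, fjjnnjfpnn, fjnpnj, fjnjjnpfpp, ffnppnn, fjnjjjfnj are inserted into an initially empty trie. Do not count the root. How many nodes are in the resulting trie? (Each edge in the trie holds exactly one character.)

For each word, the new-node count is its length minus the longest prefix already in the trie:
  "fjjjj" → 5 new (f, j, j, j, j)
  "fjnpn" → prefix "fj" already present; 3 new (n, p, n)
  "fjjjfj" → prefix "fjjj" already present; 2 new (f, j)
  "fjjpnppn" → prefix "fjj" already present; 5 new (p, n, p, p, n)
  "fjjjjnp" → prefix "fjjjj" already present; 2 new (n, p)
  "fjjnnjfpnn" → prefix "fjj" already present; 7 new (n, n, j, f, p, n, n)
  "fjnpnj" → prefix "fjnpn" already present; 1 new (j)
  "fjnjjnpfpp" → prefix "fjn" already present; 7 new (j, j, n, p, f, p, p)
  "ffnppnn" → prefix "f" already present; 6 new (f, n, p, p, n, n)
  "fjnjjjfnj" → prefix "fjnjj" already present; 4 new (j, f, n, j)
Total nodes = 5 + 3 + 2 + 5 + 2 + 7 + 1 + 7 + 6 + 4 = 42

42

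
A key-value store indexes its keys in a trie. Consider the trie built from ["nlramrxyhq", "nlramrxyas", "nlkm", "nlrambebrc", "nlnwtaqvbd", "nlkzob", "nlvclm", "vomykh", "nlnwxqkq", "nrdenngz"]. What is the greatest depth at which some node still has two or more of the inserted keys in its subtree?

Look for the deepest trie node that still has at least two words in its subtree.
e.g. "nlramrxyas" and "nlramrxyhq" share the prefix "nlramrxy" of length 8; no pair shares a longer one.
Longest shared-prefix length: 8

8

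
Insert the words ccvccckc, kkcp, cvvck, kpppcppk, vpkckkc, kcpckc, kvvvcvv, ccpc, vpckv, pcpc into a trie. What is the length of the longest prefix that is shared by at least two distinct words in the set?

2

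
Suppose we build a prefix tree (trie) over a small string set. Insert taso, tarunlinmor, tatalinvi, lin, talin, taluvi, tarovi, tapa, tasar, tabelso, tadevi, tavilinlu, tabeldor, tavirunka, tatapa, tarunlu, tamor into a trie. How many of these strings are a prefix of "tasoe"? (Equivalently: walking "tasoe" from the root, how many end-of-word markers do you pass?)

1

Check each prefix of "tasoe" against the stored set — each match is an end-marker on the path.
Prefixes of the query that are stored words: "taso"
Count: 1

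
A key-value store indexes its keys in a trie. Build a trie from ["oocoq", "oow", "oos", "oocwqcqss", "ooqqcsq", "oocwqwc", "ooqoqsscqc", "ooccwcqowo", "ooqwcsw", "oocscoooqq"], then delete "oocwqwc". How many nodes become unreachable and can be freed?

2

Walk "oocwqwc" from the leaf back toward the root, removing each node that no remaining word uses.
The suffix "wc" (2 nodes) is used only by "oocwqwc"; the node for "oocwq" still has the child "c", so pruning stops there.
Nodes removed: 2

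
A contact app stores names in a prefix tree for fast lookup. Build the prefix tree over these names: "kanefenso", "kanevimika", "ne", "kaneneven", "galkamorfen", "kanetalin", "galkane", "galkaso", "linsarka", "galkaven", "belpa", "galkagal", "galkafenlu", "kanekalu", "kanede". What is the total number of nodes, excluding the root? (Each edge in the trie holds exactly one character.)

Insert word by word; a character creates a node only if that edge doesn't already exist:
  "kanefenso" → 9 new (k, a, n, e, f, e, n, s, o)
  "kanevimika" → prefix "kane" already present; 6 new (v, i, m, i, k, a)
  "ne" → 2 new (n, e)
  "kaneneven" → prefix "kane" already present; 5 new (n, e, v, e, n)
  "galkamorfen" → 11 new (g, a, l, k, a, m, o, r, f, e, n)
  "kanetalin" → prefix "kane" already present; 5 new (t, a, l, i, n)
  "galkane" → prefix "galka" already present; 2 new (n, e)
  "galkaso" → prefix "galka" already present; 2 new (s, o)
  "linsarka" → 8 new (l, i, n, s, a, r, k, a)
  "galkaven" → prefix "galka" already present; 3 new (v, e, n)
  "belpa" → 5 new (b, e, l, p, a)
  "galkagal" → prefix "galka" already present; 3 new (g, a, l)
  "galkafenlu" → prefix "galka" already present; 5 new (f, e, n, l, u)
  "kanekalu" → prefix "kane" already present; 4 new (k, a, l, u)
  "kanede" → prefix "kane" already present; 2 new (d, e)
Total nodes = 9 + 6 + 2 + 5 + 11 + 5 + 2 + 2 + 8 + 3 + 5 + 3 + 5 + 4 + 2 = 72

72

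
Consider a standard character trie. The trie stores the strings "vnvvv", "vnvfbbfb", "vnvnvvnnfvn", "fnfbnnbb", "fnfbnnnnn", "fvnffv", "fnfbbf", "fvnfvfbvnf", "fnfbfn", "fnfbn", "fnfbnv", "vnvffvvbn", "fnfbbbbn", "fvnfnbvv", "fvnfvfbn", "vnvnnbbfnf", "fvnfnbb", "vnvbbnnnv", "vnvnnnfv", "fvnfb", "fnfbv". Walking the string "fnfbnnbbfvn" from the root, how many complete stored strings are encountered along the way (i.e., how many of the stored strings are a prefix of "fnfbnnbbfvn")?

2

Check each prefix of "fnfbnnbbfvn" against the stored set — each match is an end-marker on the path.
Prefixes of the query that are stored words: "fnfbn", "fnfbnnbb"
Count: 2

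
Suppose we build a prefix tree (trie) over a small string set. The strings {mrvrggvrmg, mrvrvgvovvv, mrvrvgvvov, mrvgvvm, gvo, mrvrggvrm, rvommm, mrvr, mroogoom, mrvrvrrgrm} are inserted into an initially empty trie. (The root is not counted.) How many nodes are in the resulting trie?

Trace insertions, counting only characters that open a new branch:
  "mrvrggvrmg" → 10 new (m, r, v, r, g, g, v, r, m, g)
  "mrvrvgvovvv" → prefix "mrvr" already present; 7 new (v, g, v, o, v, v, v)
  "mrvrvgvvov" → prefix "mrvrvgv" already present; 3 new (v, o, v)
  "mrvgvvm" → prefix "mrv" already present; 4 new (g, v, v, m)
  "gvo" → 3 new (g, v, o)
  "mrvrggvrm" → prefix "mrvrggvrm" already present; 0 new (none)
  "rvommm" → 6 new (r, v, o, m, m, m)
  "mrvr" → prefix "mrvr" already present; 0 new (none)
  "mroogoom" → prefix "mr" already present; 6 new (o, o, g, o, o, m)
  "mrvrvrrgrm" → prefix "mrvrv" already present; 5 new (r, r, g, r, m)
Total nodes = 10 + 7 + 3 + 4 + 3 + 0 + 6 + 0 + 6 + 5 = 44

44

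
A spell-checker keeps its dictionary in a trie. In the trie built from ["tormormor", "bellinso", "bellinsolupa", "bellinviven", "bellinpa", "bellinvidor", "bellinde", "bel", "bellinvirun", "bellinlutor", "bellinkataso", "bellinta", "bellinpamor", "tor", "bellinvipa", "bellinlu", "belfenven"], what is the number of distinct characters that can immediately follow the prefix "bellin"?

Follow the path "bellin" to its node, then look at its outgoing edges.
Distinct next characters after "bellin": d, k, l, p, s, t, v.
That node has 7 child edges.

7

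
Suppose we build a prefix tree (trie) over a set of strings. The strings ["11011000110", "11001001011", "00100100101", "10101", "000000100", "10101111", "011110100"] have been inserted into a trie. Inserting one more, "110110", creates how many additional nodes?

0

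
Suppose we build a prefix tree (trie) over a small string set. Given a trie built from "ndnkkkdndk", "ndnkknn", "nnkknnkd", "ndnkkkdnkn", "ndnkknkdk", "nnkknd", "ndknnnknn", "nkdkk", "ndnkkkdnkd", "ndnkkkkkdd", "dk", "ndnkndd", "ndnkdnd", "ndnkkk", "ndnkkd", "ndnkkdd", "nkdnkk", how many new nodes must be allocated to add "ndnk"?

"ndnk" is already a full path in the trie; only an end-marker is added.
No new nodes are needed: 0.

0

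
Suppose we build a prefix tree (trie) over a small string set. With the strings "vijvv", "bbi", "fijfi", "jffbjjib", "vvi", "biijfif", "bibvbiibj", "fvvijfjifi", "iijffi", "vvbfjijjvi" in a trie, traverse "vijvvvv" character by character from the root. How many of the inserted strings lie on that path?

1

Check each prefix of "vijvvvv" against the stored set — each match is an end-marker on the path.
Prefixes of the query that are stored words: "vijvv"
Count: 1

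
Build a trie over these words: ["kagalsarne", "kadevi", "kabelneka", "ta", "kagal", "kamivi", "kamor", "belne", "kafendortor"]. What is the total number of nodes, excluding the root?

Trace insertions, counting only characters that open a new branch:
  "kagalsarne" → 10 new (k, a, g, a, l, s, a, r, n, e)
  "kadevi" → prefix "ka" already present; 4 new (d, e, v, i)
  "kabelneka" → prefix "ka" already present; 7 new (b, e, l, n, e, k, a)
  "ta" → 2 new (t, a)
  "kagal" → prefix "kagal" already present; 0 new (none)
  "kamivi" → prefix "ka" already present; 4 new (m, i, v, i)
  "kamor" → prefix "kam" already present; 2 new (o, r)
  "belne" → 5 new (b, e, l, n, e)
  "kafendortor" → prefix "ka" already present; 9 new (f, e, n, d, o, r, t, o, r)
Total nodes = 10 + 4 + 7 + 2 + 0 + 4 + 2 + 5 + 9 = 43

43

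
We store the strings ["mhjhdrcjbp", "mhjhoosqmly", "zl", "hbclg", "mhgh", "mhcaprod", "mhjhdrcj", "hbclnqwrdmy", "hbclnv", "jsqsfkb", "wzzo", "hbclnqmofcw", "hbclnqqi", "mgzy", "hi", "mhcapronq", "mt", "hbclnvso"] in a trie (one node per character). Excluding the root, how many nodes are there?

67

Trace insertions, counting only characters that open a new branch:
  "mhjhdrcjbp" → 10 new (m, h, j, h, d, r, c, j, b, p)
  "mhjhoosqmly" → prefix "mhjh" already present; 7 new (o, o, s, q, m, l, y)
  "zl" → 2 new (z, l)
  "hbclg" → 5 new (h, b, c, l, g)
  "mhgh" → prefix "mh" already present; 2 new (g, h)
  "mhcaprod" → prefix "mh" already present; 6 new (c, a, p, r, o, d)
  "mhjhdrcj" → prefix "mhjhdrcj" already present; 0 new (none)
  "hbclnqwrdmy" → prefix "hbcl" already present; 7 new (n, q, w, r, d, m, y)
  "hbclnv" → prefix "hbcln" already present; 1 new (v)
  "jsqsfkb" → 7 new (j, s, q, s, f, k, b)
  "wzzo" → 4 new (w, z, z, o)
  "hbclnqmofcw" → prefix "hbclnq" already present; 5 new (m, o, f, c, w)
  "hbclnqqi" → prefix "hbclnq" already present; 2 new (q, i)
  "mgzy" → prefix "m" already present; 3 new (g, z, y)
  "hi" → prefix "h" already present; 1 new (i)
  "mhcapronq" → prefix "mhcapro" already present; 2 new (n, q)
  "mt" → prefix "m" already present; 1 new (t)
  "hbclnvso" → prefix "hbclnv" already present; 2 new (s, o)
Total nodes = 10 + 7 + 2 + 5 + 2 + 6 + 0 + 7 + 1 + 7 + 4 + 5 + 2 + 3 + 1 + 2 + 1 + 2 = 67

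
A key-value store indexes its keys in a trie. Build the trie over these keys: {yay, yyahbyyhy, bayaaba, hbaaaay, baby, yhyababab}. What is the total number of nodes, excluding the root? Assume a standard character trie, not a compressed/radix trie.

For each word, the new-node count is its length minus the longest prefix already in the trie:
  "yay" → 3 new (y, a, y)
  "yyahbyyhy" → prefix "y" already present; 8 new (y, a, h, b, y, y, h, y)
  "bayaaba" → 7 new (b, a, y, a, a, b, a)
  "hbaaaay" → 7 new (h, b, a, a, a, a, y)
  "baby" → prefix "ba" already present; 2 new (b, y)
  "yhyababab" → prefix "y" already present; 8 new (h, y, a, b, a, b, a, b)
Total nodes = 3 + 8 + 7 + 7 + 2 + 8 = 35

35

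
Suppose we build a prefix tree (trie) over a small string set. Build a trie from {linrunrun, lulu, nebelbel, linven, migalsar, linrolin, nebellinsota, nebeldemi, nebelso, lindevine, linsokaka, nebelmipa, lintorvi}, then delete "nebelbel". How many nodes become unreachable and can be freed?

3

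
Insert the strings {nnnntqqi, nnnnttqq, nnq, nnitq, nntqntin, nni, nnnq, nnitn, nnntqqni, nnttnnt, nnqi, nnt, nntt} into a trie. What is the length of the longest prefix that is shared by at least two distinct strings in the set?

5

Equivalently: take the maximum, over all pairs, of their longest common prefix length.
e.g. "nnnntqqi" and "nnnnttqq" share the prefix "nnnnt" of length 5; no pair shares a longer one.
Longest shared-prefix length: 5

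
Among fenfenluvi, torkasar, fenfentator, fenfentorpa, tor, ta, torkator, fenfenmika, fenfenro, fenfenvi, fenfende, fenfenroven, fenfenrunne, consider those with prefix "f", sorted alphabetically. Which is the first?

DFS of the "f" subtree visits, in order: "fenfende", "fenfenluvi", "fenfenmika", "fenfenro", "fenfenroven", "fenfenrunne", "fenfentator", "fenfentorpa", "fenfenvi"
The 1st is fenfende.

fenfende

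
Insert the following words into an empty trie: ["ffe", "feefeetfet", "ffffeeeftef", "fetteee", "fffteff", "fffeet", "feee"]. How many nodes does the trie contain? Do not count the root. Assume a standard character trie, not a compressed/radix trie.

34

For each word, the new-node count is its length minus the longest prefix already in the trie:
  "ffe" → 3 new (f, f, e)
  "feefeetfet" → prefix "f" already present; 9 new (e, e, f, e, e, t, f, e, t)
  "ffffeeeftef" → prefix "ff" already present; 9 new (f, f, e, e, e, f, t, e, f)
  "fetteee" → prefix "fe" already present; 5 new (t, t, e, e, e)
  "fffteff" → prefix "fff" already present; 4 new (t, e, f, f)
  "fffeet" → prefix "fff" already present; 3 new (e, e, t)
  "feee" → prefix "fee" already present; 1 new (e)
Total nodes = 3 + 9 + 9 + 5 + 4 + 3 + 1 = 34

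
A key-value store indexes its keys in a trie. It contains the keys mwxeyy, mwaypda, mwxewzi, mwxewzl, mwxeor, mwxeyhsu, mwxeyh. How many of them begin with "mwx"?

Walk to "mwx"; the words in its subtree are exactly those with that prefix.
Words under "mwx": mwxeor, mwxewzi, mwxewzl, mwxeyh, mwxeyhsu, mwxeyy
Count: 6

6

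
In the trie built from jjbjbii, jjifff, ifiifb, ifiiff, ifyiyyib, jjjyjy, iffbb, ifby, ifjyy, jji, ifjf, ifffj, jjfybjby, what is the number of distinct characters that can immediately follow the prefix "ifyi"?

1

The children of the "ifyi" node are the distinct next characters among strings starting with "ifyi".
Distinct next characters after "ifyi": y.
That node has 1 child edge.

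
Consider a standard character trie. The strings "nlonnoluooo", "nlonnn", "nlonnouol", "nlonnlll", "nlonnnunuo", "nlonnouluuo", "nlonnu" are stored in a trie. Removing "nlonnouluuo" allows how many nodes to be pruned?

4

A node on "nlonnouluuo"'s path can go only if nothing else ends at it or branches off below it.
The suffix "luuo" (4 nodes) is used only by "nlonnouluuo"; the node for "nlonnou" still has the child "o", so pruning stops there.
Nodes removed: 4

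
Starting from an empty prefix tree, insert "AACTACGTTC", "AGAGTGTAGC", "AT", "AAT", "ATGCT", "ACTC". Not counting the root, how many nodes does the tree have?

27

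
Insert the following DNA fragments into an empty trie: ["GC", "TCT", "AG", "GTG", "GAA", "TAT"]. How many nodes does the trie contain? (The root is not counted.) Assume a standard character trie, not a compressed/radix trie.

13

For each word, the new-node count is its length minus the longest prefix already in the trie:
  "GC" → 2 new (G, C)
  "TCT" → 3 new (T, C, T)
  "AG" → 2 new (A, G)
  "GTG" → prefix "G" already present; 2 new (T, G)
  "GAA" → prefix "G" already present; 2 new (A, A)
  "TAT" → prefix "T" already present; 2 new (A, T)
Total nodes = 2 + 3 + 2 + 2 + 2 + 2 = 13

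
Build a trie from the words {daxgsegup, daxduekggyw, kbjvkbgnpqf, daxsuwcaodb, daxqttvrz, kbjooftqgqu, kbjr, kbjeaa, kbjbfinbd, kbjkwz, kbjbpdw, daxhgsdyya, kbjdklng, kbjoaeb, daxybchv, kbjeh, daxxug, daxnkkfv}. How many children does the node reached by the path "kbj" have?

7

The children of the "kbj" node are the distinct next characters among strings starting with "kbj".
Characters that immediately follow "kbj" among the stored strings: {b, d, e, k, o, r, v}.
That node has 7 child edges.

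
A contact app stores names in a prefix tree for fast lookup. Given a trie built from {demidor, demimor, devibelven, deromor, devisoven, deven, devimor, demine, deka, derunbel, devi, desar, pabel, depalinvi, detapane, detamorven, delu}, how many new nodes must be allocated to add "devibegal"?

Walking "devibegal" from the root, the first 6 characters ("devibe") follow existing edges; "g" is the first miss.
New nodes needed: |"devibegal"| − 6 = 9 − 6 = 3.

3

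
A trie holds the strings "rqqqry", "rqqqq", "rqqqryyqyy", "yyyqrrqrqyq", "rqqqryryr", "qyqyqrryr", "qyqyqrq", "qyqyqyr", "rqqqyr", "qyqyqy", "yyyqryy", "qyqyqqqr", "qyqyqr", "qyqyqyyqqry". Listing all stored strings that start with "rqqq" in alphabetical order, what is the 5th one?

rqqqyr

Filter for "rqqq…" and sort: "rqqqq", "rqqqry", "rqqqryryr", "rqqqryyqyy", "rqqqyr"
Position 5: rqqqyr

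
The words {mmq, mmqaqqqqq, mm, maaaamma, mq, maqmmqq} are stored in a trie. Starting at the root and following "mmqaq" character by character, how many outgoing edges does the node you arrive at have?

1

Follow the path "mmqaq" to its node, then look at its outgoing edges.
Characters that immediately follow "mmqaq" among the stored strings: {q}.
That node has 1 child edge.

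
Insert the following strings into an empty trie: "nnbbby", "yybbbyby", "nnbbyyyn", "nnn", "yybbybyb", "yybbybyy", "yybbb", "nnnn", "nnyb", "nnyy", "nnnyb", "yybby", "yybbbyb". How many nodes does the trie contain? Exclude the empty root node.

30

Trie structure (* marks end of a word):
(root)
├─ n
│  └─ n
│     ├─ b
│     │  └─ b
│     │     ├─ b
│     │     │  └─ y *
│     │     └─ y
│     │        └─ y
│     │           └─ y
│     │              └─ n *
│     ├─ n *
│     │  ├─ n *
│     │  └─ y
│     │     └─ b *
│     └─ y
│        ├─ b *
│        └─ y *
└─ y
   └─ y
      └─ b
         └─ b
            ├─ b *
            │  └─ y
            │     └─ b *
            │        └─ y *
            └─ y *
               └─ b
                  └─ y
                     ├─ b *
                     └─ y *
Counting every labelled node above: 30.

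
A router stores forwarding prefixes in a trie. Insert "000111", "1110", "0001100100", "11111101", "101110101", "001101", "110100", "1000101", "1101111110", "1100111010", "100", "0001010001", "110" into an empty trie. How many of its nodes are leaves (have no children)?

11

Leaves are exactly the stored words that no other stored word extends.
Those words: "0001010001", "0001100100", "000111", "001101", "1000101", "101110101", "1100111010", "110100", "1101111110", "1110", "11111101"
Leaf count: 11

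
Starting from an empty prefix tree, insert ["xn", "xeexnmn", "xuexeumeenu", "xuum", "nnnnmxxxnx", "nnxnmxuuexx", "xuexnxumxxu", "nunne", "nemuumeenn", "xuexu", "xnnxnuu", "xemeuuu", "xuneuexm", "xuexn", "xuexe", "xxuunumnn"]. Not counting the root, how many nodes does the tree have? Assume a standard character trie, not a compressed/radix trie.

84

Insert word by word; a character creates a node only if that edge doesn't already exist:
  "xn" → 2 new (x, n)
  "xeexnmn" → prefix "x" already present; 6 new (e, e, x, n, m, n)
  "xuexeumeenu" → prefix "x" already present; 10 new (u, e, x, e, u, m, e, e, n, u)
  "xuum" → prefix "xu" already present; 2 new (u, m)
  "nnnnmxxxnx" → 10 new (n, n, n, n, m, x, x, x, n, x)
  "nnxnmxuuexx" → prefix "nn" already present; 9 new (x, n, m, x, u, u, e, x, x)
  "xuexnxumxxu" → prefix "xuex" already present; 7 new (n, x, u, m, x, x, u)
  "nunne" → prefix "n" already present; 4 new (u, n, n, e)
  "nemuumeenn" → prefix "n" already present; 9 new (e, m, u, u, m, e, e, n, n)
  "xuexu" → prefix "xuex" already present; 1 new (u)
  "xnnxnuu" → prefix "xn" already present; 5 new (n, x, n, u, u)
  "xemeuuu" → prefix "xe" already present; 5 new (m, e, u, u, u)
  "xuneuexm" → prefix "xu" already present; 6 new (n, e, u, e, x, m)
  "xuexn" → prefix "xuexn" already present; 0 new (none)
  "xuexe" → prefix "xuexe" already present; 0 new (none)
  "xxuunumnn" → prefix "x" already present; 8 new (x, u, u, n, u, m, n, n)
Total nodes = 2 + 6 + 10 + 2 + 10 + 9 + 7 + 4 + 9 + 1 + 5 + 5 + 6 + 0 + 0 + 8 = 84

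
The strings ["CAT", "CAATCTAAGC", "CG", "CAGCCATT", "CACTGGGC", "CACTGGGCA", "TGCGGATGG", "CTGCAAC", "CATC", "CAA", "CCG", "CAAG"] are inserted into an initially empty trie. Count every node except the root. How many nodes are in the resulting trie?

Trace insertions, counting only characters that open a new branch:
  "CAT" → 3 new (C, A, T)
  "CAATCTAAGC" → prefix "CA" already present; 8 new (A, T, C, T, A, A, G, C)
  "CG" → prefix "C" already present; 1 new (G)
  "CAGCCATT" → prefix "CA" already present; 6 new (G, C, C, A, T, T)
  "CACTGGGC" → prefix "CA" already present; 6 new (C, T, G, G, G, C)
  "CACTGGGCA" → prefix "CACTGGGC" already present; 1 new (A)
  "TGCGGATGG" → 9 new (T, G, C, G, G, A, T, G, G)
  "CTGCAAC" → prefix "C" already present; 6 new (T, G, C, A, A, C)
  "CATC" → prefix "CAT" already present; 1 new (C)
  "CAA" → prefix "CAA" already present; 0 new (none)
  "CCG" → prefix "C" already present; 2 new (C, G)
  "CAAG" → prefix "CAA" already present; 1 new (G)
Total nodes = 3 + 8 + 1 + 6 + 6 + 1 + 9 + 6 + 1 + 0 + 2 + 1 = 44

44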